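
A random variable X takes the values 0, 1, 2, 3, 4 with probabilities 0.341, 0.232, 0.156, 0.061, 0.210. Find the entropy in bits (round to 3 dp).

H = −Σ pᵢ log₂ pᵢ.
−0.341·log₂(0.341) = 0.5293
−0.232·log₂(0.232) = 0.4890
−0.156·log₂(0.156) = 0.4181
−0.061·log₂(0.061) = 0.2461
−0.210·log₂(0.210) = 0.4728
Sum ≈ 2.1554 → 2.155 bits.

2.155 bits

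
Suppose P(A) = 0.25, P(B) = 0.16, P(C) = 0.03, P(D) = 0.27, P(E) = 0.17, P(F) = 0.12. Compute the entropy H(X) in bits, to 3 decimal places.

H = −Σ pᵢ log₂ pᵢ.
−0.25·log₂(0.25) = 0.5000
−0.16·log₂(0.16) = 0.4230
−0.03·log₂(0.03) = 0.1518
−0.27·log₂(0.27) = 0.5100
−0.17·log₂(0.17) = 0.4346
−0.12·log₂(0.12) = 0.3671
Sum ≈ 2.3865 → 2.386 bits.

2.386 bits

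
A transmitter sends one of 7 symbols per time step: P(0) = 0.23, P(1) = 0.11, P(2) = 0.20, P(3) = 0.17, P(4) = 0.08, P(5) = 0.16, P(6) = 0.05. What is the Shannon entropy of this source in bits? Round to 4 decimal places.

2.6675 bits

H = −Σ pᵢ log₂ pᵢ.
−0.23·log₂(0.23) = 0.4877
−0.11·log₂(0.11) = 0.3503
−0.20·log₂(0.20) = 0.4644
−0.17·log₂(0.17) = 0.4346
−0.08·log₂(0.08) = 0.2915
−0.16·log₂(0.16) = 0.4230
−0.05·log₂(0.05) = 0.2161
Sum ≈ 2.6675 → 2.6675 bits.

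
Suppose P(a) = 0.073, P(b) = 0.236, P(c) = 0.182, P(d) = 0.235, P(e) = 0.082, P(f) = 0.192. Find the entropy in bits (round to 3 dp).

H = −Σ pᵢ log₂ pᵢ.
−0.073·log₂(0.073) = 0.2756
−0.236·log₂(0.236) = 0.4916
−0.182·log₂(0.182) = 0.4474
−0.235·log₂(0.235) = 0.4910
−0.082·log₂(0.082) = 0.2959
−0.192·log₂(0.192) = 0.4571
Sum ≈ 2.4586 → 2.459 bits.

2.459 bits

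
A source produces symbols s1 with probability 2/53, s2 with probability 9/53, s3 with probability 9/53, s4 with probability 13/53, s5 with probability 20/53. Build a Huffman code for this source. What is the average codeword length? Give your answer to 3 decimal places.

Repeatedly combine the two least-probable nodes; the expected code length is the sum of the merged weights.
merge 2/53 + 9/53 → 11/53
merge 9/53 + 11/53 → 20/53
merge 13/53 + 20/53 → 33/53
merge 20/53 + 33/53 → 1
L = 11/53 + 20/53 + 33/53 + 1 = 117/53 ≈ 2.208 bits/symbol.

2.208 bits/symbol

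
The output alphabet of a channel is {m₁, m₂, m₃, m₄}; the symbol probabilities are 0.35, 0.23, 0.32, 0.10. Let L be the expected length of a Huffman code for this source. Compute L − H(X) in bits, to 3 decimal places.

0.104 bits

Entropy H = −Σ p log₂ p ≈ 1.8760 bits.
Huffman merges: 1/10+23/100→33/100; 8/25+33/100→13/20; 7/20+13/20→1. L = 99/50 ≈ 1.9800.
L − H = 1.9800 − 1.8760 = 0.104 bits.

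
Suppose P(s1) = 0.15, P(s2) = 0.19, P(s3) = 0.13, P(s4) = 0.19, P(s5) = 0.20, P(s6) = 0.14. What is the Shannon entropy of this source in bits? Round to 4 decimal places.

H = −Σ pᵢ log₂ pᵢ.
−0.15·log₂(0.15) = 0.4105
−0.19·log₂(0.19) = 0.4552
−0.13·log₂(0.13) = 0.3826
−0.19·log₂(0.19) = 0.4552
−0.20·log₂(0.20) = 0.4644
−0.14·log₂(0.14) = 0.3971
Sum ≈ 2.5651 → 2.5651 bits.

2.5651 bits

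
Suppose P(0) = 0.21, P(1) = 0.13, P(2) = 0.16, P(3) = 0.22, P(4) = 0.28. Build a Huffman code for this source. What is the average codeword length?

2.29 bits/symbol

Repeatedly combine the two least-probable nodes; the expected code length is the sum of the merged weights.
merge 13/100 + 4/25 → 29/100
merge 21/100 + 11/50 → 43/100
merge 7/25 + 29/100 → 57/100
merge 43/100 + 57/100 → 1
L = 29/100 + 43/100 + 57/100 + 1 = 229/100 = 2.29 bits/symbol.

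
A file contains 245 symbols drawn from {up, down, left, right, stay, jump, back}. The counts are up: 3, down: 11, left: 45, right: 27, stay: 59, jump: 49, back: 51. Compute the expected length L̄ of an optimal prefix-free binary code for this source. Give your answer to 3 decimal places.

2.576 bits/symbol

Probabilities are the counts divided by 245.
Repeatedly combine the two least-probable nodes; the expected code length is the sum of the merged weights.
merge 3/245 + 11/245 → 2/35
merge 2/35 + 27/245 → 41/245
merge 41/245 + 9/49 → 86/245
merge 1/5 + 51/245 → 20/49
merge 59/245 + 86/245 → 29/49
merge 20/49 + 29/49 → 1
L = 2/35 + 41/245 + 86/245 + 20/49 + 29/49 + 1 = 631/245 ≈ 2.576 bits/symbol.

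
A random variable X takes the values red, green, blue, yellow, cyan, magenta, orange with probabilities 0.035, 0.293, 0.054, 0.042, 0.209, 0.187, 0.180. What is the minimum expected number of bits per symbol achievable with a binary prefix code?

Repeatedly combine the two least-probable nodes; the expected code length is the sum of the merged weights.
merge 7/200 + 21/500 → 77/1000
merge 27/500 + 77/1000 → 131/1000
merge 131/1000 + 9/50 → 311/1000
merge 187/1000 + 209/1000 → 99/250
merge 293/1000 + 311/1000 → 151/250
merge 99/250 + 151/250 → 1
L = 77/1000 + 131/1000 + 311/1000 + 99/250 + 151/250 + 1 = 2519/1000 = 2.519 bits/symbol.

2.519 bits/symbol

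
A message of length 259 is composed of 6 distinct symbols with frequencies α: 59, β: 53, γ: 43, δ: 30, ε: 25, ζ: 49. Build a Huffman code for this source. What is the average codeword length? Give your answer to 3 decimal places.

2.568 bits/symbol

Probabilities are the counts divided by 259.
Repeatedly combine the two least-probable nodes; the expected code length is the sum of the merged weights.
merge 25/259 + 30/259 → 55/259
merge 43/259 + 7/37 → 92/259
merge 53/259 + 55/259 → 108/259
merge 59/259 + 92/259 → 151/259
merge 108/259 + 151/259 → 1
L = 55/259 + 92/259 + 108/259 + 151/259 + 1 = 95/37 ≈ 2.568 bits/symbol.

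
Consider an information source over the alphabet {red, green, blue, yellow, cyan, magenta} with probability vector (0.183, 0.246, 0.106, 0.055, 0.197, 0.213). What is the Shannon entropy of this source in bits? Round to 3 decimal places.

H = −Σ pᵢ log₂ pᵢ.
−0.183·log₂(0.183) = 0.4484
−0.246·log₂(0.246) = 0.4977
−0.106·log₂(0.106) = 0.3432
−0.055·log₂(0.055) = 0.2301
−0.197·log₂(0.197) = 0.4617
−0.213·log₂(0.213) = 0.4752
Sum ≈ 2.4564 → 2.456 bits.

2.456 bits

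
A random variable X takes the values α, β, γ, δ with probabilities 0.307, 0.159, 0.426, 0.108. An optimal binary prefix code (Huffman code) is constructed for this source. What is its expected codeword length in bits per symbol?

1.841 bits/symbol

Repeatedly combine the two least-probable nodes; the expected code length is the sum of the merged weights.
merge 27/250 + 159/1000 → 267/1000
merge 267/1000 + 307/1000 → 287/500
merge 213/500 + 287/500 → 1
L = 267/1000 + 287/500 + 1 = 1841/1000 = 1.841 bits/symbol.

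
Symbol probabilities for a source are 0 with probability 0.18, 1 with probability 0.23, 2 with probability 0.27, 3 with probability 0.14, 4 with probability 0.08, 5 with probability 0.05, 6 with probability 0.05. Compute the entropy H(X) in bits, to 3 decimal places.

H = −Σ pᵢ log₂ pᵢ.
−0.18·log₂(0.18) = 0.4453
−0.23·log₂(0.23) = 0.4877
−0.27·log₂(0.27) = 0.5100
−0.14·log₂(0.14) = 0.3971
−0.08·log₂(0.08) = 0.2915
−0.05·log₂(0.05) = 0.2161
−0.05·log₂(0.05) = 0.2161
Sum ≈ 2.5638 → 2.564 bits.

2.564 bits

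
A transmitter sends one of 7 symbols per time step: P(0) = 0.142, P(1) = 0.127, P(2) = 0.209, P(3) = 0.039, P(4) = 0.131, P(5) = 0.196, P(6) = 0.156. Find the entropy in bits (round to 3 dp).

2.696 bits

H = −Σ pᵢ log₂ pᵢ.
−0.142·log₂(0.142) = 0.3999
−0.127·log₂(0.127) = 0.3781
−0.209·log₂(0.209) = 0.4720
−0.039·log₂(0.039) = 0.1825
−0.131·log₂(0.131) = 0.3841
−0.196·log₂(0.196) = 0.4608
−0.156·log₂(0.156) = 0.4181
Sum ≈ 2.6956 → 2.696 bits.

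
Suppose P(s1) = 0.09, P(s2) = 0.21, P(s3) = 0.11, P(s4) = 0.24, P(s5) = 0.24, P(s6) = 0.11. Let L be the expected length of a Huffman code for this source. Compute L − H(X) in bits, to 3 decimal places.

Entropy H = −Σ p log₂ p ≈ 2.4743 bits.
Huffman merges: 9/100+11/100→1/5; 11/100+1/5→31/100; 21/100+6/25→9/20; 6/25+31/100→11/20; 9/20+11/20→1. L = 251/100 ≈ 2.5100.
L − H = 2.5100 − 2.4743 = 0.036 bits.

0.036 bits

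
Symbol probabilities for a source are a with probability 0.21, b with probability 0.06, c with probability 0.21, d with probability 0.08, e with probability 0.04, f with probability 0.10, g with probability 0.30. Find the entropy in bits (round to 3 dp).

2.520 bits

H = −Σ pᵢ log₂ pᵢ.
−0.21·log₂(0.21) = 0.4728
−0.06·log₂(0.06) = 0.2435
−0.21·log₂(0.21) = 0.4728
−0.08·log₂(0.08) = 0.2915
−0.04·log₂(0.04) = 0.1858
−0.10·log₂(0.10) = 0.3322
−0.30·log₂(0.30) = 0.5211
Sum ≈ 2.5197 → 2.520 bits.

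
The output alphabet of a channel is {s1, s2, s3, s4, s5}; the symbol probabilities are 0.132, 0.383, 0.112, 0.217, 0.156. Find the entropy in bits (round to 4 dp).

H = −Σ pᵢ log₂ pᵢ.
−0.132·log₂(0.132) = 0.3856
−0.383·log₂(0.383) = 0.5303
−0.112·log₂(0.112) = 0.3537
−0.217·log₂(0.217) = 0.4783
−0.156·log₂(0.156) = 0.4181
Sum ≈ 2.1661 → 2.1661 bits.

2.1661 bits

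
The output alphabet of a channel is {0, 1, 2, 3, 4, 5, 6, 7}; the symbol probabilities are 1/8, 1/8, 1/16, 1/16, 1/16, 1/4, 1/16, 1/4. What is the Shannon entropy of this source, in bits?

2.75 bits

Each probability is a power of 1/2, so log₂(1/p) is an integer.
H = Σ p·log₂(1/p) = 1/8·3 + 1/8·3 + 1/16·4 + 1/16·4 + 1/16·4 + 1/4·2 + 1/16·4 + 1/4·2 = 2.75 bits.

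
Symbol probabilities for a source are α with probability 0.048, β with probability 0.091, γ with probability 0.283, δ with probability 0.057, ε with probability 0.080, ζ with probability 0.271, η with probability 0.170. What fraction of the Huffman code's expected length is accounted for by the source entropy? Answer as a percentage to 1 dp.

98.5%

Entropy H = −Σ p log₂ p ≈ 2.5125 bits.
Huffman merges: 6/125+57/1000→21/200; 2/25+91/1000→171/1000; 21/200+17/100→11/40; 171/1000+271/1000→221/500; 11/40+283/1000→279/500; 221/500+279/500→1. L = 2551/1000 ≈ 2.5510.
Efficiency = H/L = 2.5125/2.5510 = 98.5%.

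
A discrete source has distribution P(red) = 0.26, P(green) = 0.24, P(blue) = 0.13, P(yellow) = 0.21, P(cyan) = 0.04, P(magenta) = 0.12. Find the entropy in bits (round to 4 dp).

2.4077 bits

H = −Σ pᵢ log₂ pᵢ.
−0.26·log₂(0.26) = 0.5053
−0.24·log₂(0.24) = 0.4941
−0.13·log₂(0.13) = 0.3826
−0.21·log₂(0.21) = 0.4728
−0.04·log₂(0.04) = 0.1858
−0.12·log₂(0.12) = 0.3671
Sum ≈ 2.4077 → 2.4077 bits.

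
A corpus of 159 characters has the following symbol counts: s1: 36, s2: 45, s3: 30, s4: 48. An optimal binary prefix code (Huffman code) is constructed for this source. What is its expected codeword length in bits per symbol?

2 bits/symbol

Probabilities are the counts divided by 159.
Repeatedly combine the two least-probable nodes; the expected code length is the sum of the merged weights.
merge 10/53 + 12/53 → 22/53
merge 15/53 + 16/53 → 31/53
merge 22/53 + 31/53 → 1
L = 22/53 + 31/53 + 1 = 2 bits/symbol.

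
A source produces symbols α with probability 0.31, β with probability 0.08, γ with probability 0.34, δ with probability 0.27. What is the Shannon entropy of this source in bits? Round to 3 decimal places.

1.854 bits

H = −Σ pᵢ log₂ pᵢ.
−0.31·log₂(0.31) = 0.5238
−0.08·log₂(0.08) = 0.2915
−0.34·log₂(0.34) = 0.5292
−0.27·log₂(0.27) = 0.5100
Sum ≈ 1.8545 → 1.854 bits.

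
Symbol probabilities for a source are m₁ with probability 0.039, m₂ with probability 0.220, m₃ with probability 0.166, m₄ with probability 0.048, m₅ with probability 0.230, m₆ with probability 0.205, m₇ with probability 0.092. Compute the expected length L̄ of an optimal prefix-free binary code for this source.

2.611 bits/symbol

Repeatedly combine the two least-probable nodes; the expected code length is the sum of the merged weights.
merge 39/1000 + 6/125 → 87/1000
merge 87/1000 + 23/250 → 179/1000
merge 83/500 + 179/1000 → 69/200
merge 41/200 + 11/50 → 17/40
merge 23/100 + 69/200 → 23/40
merge 17/40 + 23/40 → 1
L = 87/1000 + 179/1000 + 69/200 + 17/40 + 23/40 + 1 = 2611/1000 = 2.611 bits/symbol.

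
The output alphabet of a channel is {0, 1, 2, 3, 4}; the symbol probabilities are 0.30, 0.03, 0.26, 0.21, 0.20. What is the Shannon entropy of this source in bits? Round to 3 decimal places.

H = −Σ pᵢ log₂ pᵢ.
−0.30·log₂(0.30) = 0.5211
−0.03·log₂(0.03) = 0.1518
−0.26·log₂(0.26) = 0.5053
−0.21·log₂(0.21) = 0.4728
−0.20·log₂(0.20) = 0.4644
Sum ≈ 2.1154 → 2.115 bits.

2.115 bits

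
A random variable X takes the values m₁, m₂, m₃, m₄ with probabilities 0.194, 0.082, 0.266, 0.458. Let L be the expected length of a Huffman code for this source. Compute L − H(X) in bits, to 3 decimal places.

0.039 bits

Entropy H = −Σ p log₂ p ≈ 1.7790 bits.
Huffman merges: 41/500+97/500→69/250; 133/500+69/250→271/500; 229/500+271/500→1. L = 909/500 ≈ 1.8180.
L − H = 1.8180 − 1.7790 = 0.039 bits.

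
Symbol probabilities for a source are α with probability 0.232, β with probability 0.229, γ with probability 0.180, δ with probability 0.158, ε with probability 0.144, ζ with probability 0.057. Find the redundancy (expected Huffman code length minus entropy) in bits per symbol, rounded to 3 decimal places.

0.059 bits

Entropy H = −Σ p log₂ p ≈ 2.4801 bits.
Huffman merges: 57/1000+18/125→201/1000; 79/500+9/50→169/500; 201/1000+229/1000→43/100; 29/125+169/500→57/100; 43/100+57/100→1. L = 2539/1000 ≈ 2.5390.
L − H = 2.5390 − 2.4801 = 0.059 bits.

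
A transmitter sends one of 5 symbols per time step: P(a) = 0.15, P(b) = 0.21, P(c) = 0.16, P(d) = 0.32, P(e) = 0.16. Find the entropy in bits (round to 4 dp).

H = −Σ pᵢ log₂ pᵢ.
−0.15·log₂(0.15) = 0.4105
−0.21·log₂(0.21) = 0.4728
−0.16·log₂(0.16) = 0.4230
−0.32·log₂(0.32) = 0.5260
−0.16·log₂(0.16) = 0.4230
Sum ≈ 2.2554 → 2.2554 bits.

2.2554 bits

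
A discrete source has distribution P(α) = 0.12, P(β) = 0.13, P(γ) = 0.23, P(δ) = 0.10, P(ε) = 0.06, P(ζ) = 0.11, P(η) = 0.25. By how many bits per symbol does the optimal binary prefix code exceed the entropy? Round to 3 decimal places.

Entropy H = −Σ p log₂ p ≈ 2.6634 bits.
Huffman merges: 3/50+1/10→4/25; 11/100+3/25→23/100; 13/100+4/25→29/100; 23/100+23/100→23/50; 1/4+29/100→27/50; 23/50+27/50→1. L = 67/25 ≈ 2.6800.
L − H = 2.6800 − 2.6634 = 0.017 bits.

0.017 bits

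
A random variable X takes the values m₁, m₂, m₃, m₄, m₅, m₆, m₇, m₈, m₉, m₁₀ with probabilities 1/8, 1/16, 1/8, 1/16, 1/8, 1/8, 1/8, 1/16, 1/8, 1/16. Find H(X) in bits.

3.25 bits

Each probability is a power of 1/2, so log₂(1/p) is an integer.
H = Σ p·log₂(1/p) = 1/8·3 + 1/16·4 + 1/8·3 + 1/16·4 + 1/8·3 + 1/8·3 + 1/8·3 + 1/16·4 + 1/8·3 + 1/16·4 = 3.25 bits.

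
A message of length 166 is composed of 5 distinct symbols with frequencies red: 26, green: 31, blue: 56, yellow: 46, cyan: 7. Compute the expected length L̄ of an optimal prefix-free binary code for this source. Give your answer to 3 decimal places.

Probabilities are the counts divided by 166.
Repeatedly combine the two least-probable nodes; the expected code length is the sum of the merged weights.
merge 7/166 + 13/83 → 33/166
merge 31/166 + 33/166 → 32/83
merge 23/83 + 28/83 → 51/83
merge 32/83 + 51/83 → 1
L = 33/166 + 32/83 + 51/83 + 1 = 365/166 ≈ 2.199 bits/symbol.

2.199 bits/symbol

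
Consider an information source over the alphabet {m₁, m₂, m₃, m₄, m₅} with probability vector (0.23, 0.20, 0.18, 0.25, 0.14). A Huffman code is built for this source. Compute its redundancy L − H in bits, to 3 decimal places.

0.026 bits

Entropy H = −Σ p log₂ p ≈ 2.2945 bits.
Huffman merges: 7/50+9/50→8/25; 1/5+23/100→43/100; 1/4+8/25→57/100; 43/100+57/100→1. L = 58/25 ≈ 2.3200.
L − H = 2.3200 − 2.2945 = 0.026 bits.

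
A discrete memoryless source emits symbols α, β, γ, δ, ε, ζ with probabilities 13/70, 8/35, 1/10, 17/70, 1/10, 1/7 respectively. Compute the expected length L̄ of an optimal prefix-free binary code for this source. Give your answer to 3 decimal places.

Repeatedly combine the two least-probable nodes; the expected code length is the sum of the merged weights.
merge 1/10 + 1/10 → 1/5
merge 1/7 + 13/70 → 23/70
merge 1/5 + 8/35 → 3/7
merge 17/70 + 23/70 → 4/7
merge 3/7 + 4/7 → 1
L = 1/5 + 23/70 + 3/7 + 4/7 + 1 = 177/70 ≈ 2.529 bits/symbol.

2.529 bits/symbol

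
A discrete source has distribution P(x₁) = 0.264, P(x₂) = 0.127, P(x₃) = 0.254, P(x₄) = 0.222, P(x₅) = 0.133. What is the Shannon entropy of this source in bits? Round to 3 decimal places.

2.257 bits

H = −Σ pᵢ log₂ pᵢ.
−0.264·log₂(0.264) = 0.5072
−0.127·log₂(0.127) = 0.3781
−0.254·log₂(0.254) = 0.5022
−0.222·log₂(0.222) = 0.4820
−0.133·log₂(0.133) = 0.3871
Sum ≈ 2.2567 → 2.257 bits.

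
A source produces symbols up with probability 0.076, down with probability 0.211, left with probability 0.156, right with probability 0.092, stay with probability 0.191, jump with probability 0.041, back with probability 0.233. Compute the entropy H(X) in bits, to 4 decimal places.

H = −Σ pᵢ log₂ pᵢ.
−0.076·log₂(0.076) = 0.2826
−0.211·log₂(0.211) = 0.4736
−0.156·log₂(0.156) = 0.4181
−0.092·log₂(0.092) = 0.3167
−0.191·log₂(0.191) = 0.4562
−0.041·log₂(0.041) = 0.1889
−0.233·log₂(0.233) = 0.4897
Sum ≈ 2.6258 → 2.6258 bits.

2.6258 bits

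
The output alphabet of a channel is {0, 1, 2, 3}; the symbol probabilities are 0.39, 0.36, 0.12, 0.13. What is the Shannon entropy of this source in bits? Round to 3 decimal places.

1.810 bits

H = −Σ pᵢ log₂ pᵢ.
−0.39·log₂(0.39) = 0.5298
−0.36·log₂(0.36) = 0.5306
−0.12·log₂(0.12) = 0.3671
−0.13·log₂(0.13) = 0.3826
Sum ≈ 1.8101 → 1.810 bits.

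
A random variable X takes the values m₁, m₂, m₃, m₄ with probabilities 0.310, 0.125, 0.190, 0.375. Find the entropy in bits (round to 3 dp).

1.885 bits

H = −Σ pᵢ log₂ pᵢ.
−0.310·log₂(0.310) = 0.5238
−0.125·log₂(0.125) = 0.3750
−0.190·log₂(0.190) = 0.4552
−0.375·log₂(0.375) = 0.5306
Sum ≈ 1.8847 → 1.885 bits.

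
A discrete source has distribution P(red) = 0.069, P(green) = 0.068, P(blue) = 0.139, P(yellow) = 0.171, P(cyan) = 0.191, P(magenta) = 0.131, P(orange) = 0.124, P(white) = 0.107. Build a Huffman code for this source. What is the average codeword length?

2.946 bits/symbol

Repeatedly combine the two least-probable nodes; the expected code length is the sum of the merged weights.
merge 17/250 + 69/1000 → 137/1000
merge 107/1000 + 31/250 → 231/1000
merge 131/1000 + 137/1000 → 67/250
merge 139/1000 + 171/1000 → 31/100
merge 191/1000 + 231/1000 → 211/500
merge 67/250 + 31/100 → 289/500
merge 211/500 + 289/500 → 1
L = 137/1000 + 231/1000 + 67/250 + 31/100 + 211/500 + 289/500 + 1 = 1473/500 = 2.946 bits/symbol.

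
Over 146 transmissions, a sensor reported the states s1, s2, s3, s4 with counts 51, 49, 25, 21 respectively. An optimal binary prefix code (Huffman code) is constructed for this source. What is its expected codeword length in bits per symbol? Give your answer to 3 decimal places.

1.966 bits/symbol

Probabilities are the counts divided by 146.
Repeatedly combine the two least-probable nodes; the expected code length is the sum of the merged weights.
merge 21/146 + 25/146 → 23/73
merge 23/73 + 49/146 → 95/146
merge 51/146 + 95/146 → 1
L = 23/73 + 95/146 + 1 = 287/146 ≈ 1.966 bits/symbol.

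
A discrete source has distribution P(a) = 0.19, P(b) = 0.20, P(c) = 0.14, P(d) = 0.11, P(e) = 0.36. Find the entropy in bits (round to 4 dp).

2.1976 bits

H = −Σ pᵢ log₂ pᵢ.
−0.19·log₂(0.19) = 0.4552
−0.20·log₂(0.20) = 0.4644
−0.14·log₂(0.14) = 0.3971
−0.11·log₂(0.11) = 0.3503
−0.36·log₂(0.36) = 0.5306
Sum ≈ 2.1976 → 2.1976 bits.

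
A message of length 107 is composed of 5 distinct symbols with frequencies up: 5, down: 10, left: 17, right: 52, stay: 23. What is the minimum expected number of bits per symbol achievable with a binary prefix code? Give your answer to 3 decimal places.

Probabilities are the counts divided by 107.
Repeatedly combine the two least-probable nodes; the expected code length is the sum of the merged weights.
merge 5/107 + 10/107 → 15/107
merge 15/107 + 17/107 → 32/107
merge 23/107 + 32/107 → 55/107
merge 52/107 + 55/107 → 1
L = 15/107 + 32/107 + 55/107 + 1 = 209/107 ≈ 1.953 bits/symbol.

1.953 bits/symbol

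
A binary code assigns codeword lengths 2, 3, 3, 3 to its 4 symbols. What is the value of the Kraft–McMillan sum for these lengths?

With common denominator 2^3 = 8: Σ 2^(−ℓᵢ) = 2/8 + 1/8 + 1/8 + 1/8 = 5/8 = 0.625.

0.625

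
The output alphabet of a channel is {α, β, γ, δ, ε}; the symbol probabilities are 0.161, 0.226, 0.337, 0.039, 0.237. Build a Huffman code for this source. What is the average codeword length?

2.2 bits/symbol

Repeatedly combine the two least-probable nodes; the expected code length is the sum of the merged weights.
merge 39/1000 + 161/1000 → 1/5
merge 1/5 + 113/500 → 213/500
merge 237/1000 + 337/1000 → 287/500
merge 213/500 + 287/500 → 1
L = 1/5 + 213/500 + 287/500 + 1 = 11/5 = 2.2 bits/symbol.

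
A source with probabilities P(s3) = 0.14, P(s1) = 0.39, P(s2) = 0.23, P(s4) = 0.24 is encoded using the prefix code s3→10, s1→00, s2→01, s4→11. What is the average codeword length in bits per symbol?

2 bits/symbol

L̄ = Σ pᵢ·ℓᵢ = 0.14·2 + 0.39·2 + 0.23·2 + 0.24·2 = 2 bits/symbol.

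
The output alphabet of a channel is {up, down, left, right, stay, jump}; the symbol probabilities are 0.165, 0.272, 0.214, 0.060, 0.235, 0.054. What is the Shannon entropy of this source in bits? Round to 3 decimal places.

2.378 bits

H = −Σ pᵢ log₂ pᵢ.
−0.165·log₂(0.165) = 0.4289
−0.272·log₂(0.272) = 0.5109
−0.214·log₂(0.214) = 0.4760
−0.060·log₂(0.060) = 0.2435
−0.235·log₂(0.235) = 0.4910
−0.054·log₂(0.054) = 0.2274
Sum ≈ 2.3777 → 2.378 bits.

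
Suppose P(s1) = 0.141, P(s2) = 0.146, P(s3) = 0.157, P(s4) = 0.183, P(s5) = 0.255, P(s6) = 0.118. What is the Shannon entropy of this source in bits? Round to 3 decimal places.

2.538 bits

H = −Σ pᵢ log₂ pᵢ.
−0.141·log₂(0.141) = 0.3985
−0.146·log₂(0.146) = 0.4053
−0.157·log₂(0.157) = 0.4194
−0.183·log₂(0.183) = 0.4484
−0.255·log₂(0.255) = 0.5027
−0.118·log₂(0.118) = 0.3638
Sum ≈ 2.5381 → 2.538 bits.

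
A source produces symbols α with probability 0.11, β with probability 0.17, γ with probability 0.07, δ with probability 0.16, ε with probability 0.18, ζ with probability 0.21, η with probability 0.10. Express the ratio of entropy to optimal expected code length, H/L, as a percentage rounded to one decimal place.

Entropy H = −Σ p log₂ p ≈ 2.7268 bits.
Huffman merges: 7/100+1/10→17/100; 11/100+4/25→27/100; 17/100+17/100→17/50; 9/50+21/100→39/100; 27/100+17/50→61/100; 39/100+61/100→1. L = 139/50 ≈ 2.7800.
Efficiency = H/L = 2.7268/2.7800 = 98.1%.

98.1%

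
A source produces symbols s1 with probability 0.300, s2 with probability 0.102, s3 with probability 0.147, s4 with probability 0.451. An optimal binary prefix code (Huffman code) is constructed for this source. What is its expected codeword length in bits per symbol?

1.798 bits/symbol

Repeatedly combine the two least-probable nodes; the expected code length is the sum of the merged weights.
merge 51/500 + 147/1000 → 249/1000
merge 249/1000 + 3/10 → 549/1000
merge 451/1000 + 549/1000 → 1
L = 249/1000 + 549/1000 + 1 = 899/500 = 1.798 bits/symbol.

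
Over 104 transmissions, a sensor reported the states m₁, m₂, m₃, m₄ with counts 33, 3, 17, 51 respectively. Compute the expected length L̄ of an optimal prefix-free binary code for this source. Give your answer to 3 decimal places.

1.702 bits/symbol

Probabilities are the counts divided by 104.
Repeatedly combine the two least-probable nodes; the expected code length is the sum of the merged weights.
merge 3/104 + 17/104 → 5/26
merge 5/26 + 33/104 → 53/104
merge 51/104 + 53/104 → 1
L = 5/26 + 53/104 + 1 = 177/104 ≈ 1.702 bits/symbol.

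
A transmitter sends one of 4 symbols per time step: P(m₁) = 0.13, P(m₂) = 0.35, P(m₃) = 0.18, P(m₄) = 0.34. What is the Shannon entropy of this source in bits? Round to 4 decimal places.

H = −Σ pᵢ log₂ pᵢ.
−0.13·log₂(0.13) = 0.3826
−0.35·log₂(0.35) = 0.5301
−0.18·log₂(0.18) = 0.4453
−0.34·log₂(0.34) = 0.5292
Sum ≈ 1.8872 → 1.8872 bits.

1.8872 bits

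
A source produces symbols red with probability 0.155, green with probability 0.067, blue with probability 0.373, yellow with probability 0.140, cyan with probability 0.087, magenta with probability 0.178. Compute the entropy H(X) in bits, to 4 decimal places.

2.3557 bits

H = −Σ pᵢ log₂ pᵢ.
−0.155·log₂(0.155) = 0.4169
−0.067·log₂(0.067) = 0.2613
−0.373·log₂(0.373) = 0.5307
−0.140·log₂(0.140) = 0.3971
−0.087·log₂(0.087) = 0.3065
−0.178·log₂(0.178) = 0.4432
Sum ≈ 2.3557 → 2.3557 bits.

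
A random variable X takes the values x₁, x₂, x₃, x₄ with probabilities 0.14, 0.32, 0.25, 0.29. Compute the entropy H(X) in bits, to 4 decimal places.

H = −Σ pᵢ log₂ pᵢ.
−0.14·log₂(0.14) = 0.3971
−0.32·log₂(0.32) = 0.5260
−0.25·log₂(0.25) = 0.5000
−0.29·log₂(0.29) = 0.5179
Sum ≈ 1.9410 → 1.9410 bits.

1.9410 bits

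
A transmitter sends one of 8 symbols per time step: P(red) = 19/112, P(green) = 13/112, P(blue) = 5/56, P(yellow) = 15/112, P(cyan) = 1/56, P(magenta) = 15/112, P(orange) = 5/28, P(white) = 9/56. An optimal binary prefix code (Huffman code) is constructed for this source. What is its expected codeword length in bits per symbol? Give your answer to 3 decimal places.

Repeatedly combine the two least-probable nodes; the expected code length is the sum of the merged weights.
merge 1/56 + 5/56 → 3/28
merge 3/28 + 13/112 → 25/112
merge 15/112 + 15/112 → 15/56
merge 9/56 + 19/112 → 37/112
merge 5/28 + 25/112 → 45/112
merge 15/56 + 37/112 → 67/112
merge 45/112 + 67/112 → 1
L = 3/28 + 25/112 + 15/56 + 37/112 + 45/112 + 67/112 + 1 = 41/14 ≈ 2.929 bits/symbol.

2.929 bits/symbol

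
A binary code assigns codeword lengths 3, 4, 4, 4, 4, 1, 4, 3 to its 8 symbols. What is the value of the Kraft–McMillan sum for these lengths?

With common denominator 2^4 = 16: Σ 2^(−ℓᵢ) = 2/16 + 1/16 + 1/16 + 1/16 + 1/16 + 8/16 + 1/16 + 2/16 = 17/16 = 1.0625.

1.0625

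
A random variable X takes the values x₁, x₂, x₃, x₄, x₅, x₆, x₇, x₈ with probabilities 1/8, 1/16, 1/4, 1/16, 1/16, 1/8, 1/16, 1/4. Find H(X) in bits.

Each probability is a power of 1/2, so log₂(1/p) is an integer.
H = Σ p·log₂(1/p) = 1/8·3 + 1/16·4 + 1/4·2 + 1/16·4 + 1/16·4 + 1/8·3 + 1/16·4 + 1/4·2 = 2.75 bits.

2.75 bits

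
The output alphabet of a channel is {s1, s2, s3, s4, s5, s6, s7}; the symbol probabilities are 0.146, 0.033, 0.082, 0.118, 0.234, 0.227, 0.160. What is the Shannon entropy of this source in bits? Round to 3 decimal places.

2.626 bits

H = −Σ pᵢ log₂ pᵢ.
−0.146·log₂(0.146) = 0.4053
−0.033·log₂(0.033) = 0.1624
−0.082·log₂(0.082) = 0.2959
−0.118·log₂(0.118) = 0.3638
−0.234·log₂(0.234) = 0.4903
−0.227·log₂(0.227) = 0.4856
−0.160·log₂(0.160) = 0.4230
Sum ≈ 2.6263 → 2.626 bits.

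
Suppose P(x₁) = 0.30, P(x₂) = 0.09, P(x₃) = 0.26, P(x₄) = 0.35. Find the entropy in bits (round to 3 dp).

H = −Σ pᵢ log₂ pᵢ.
−0.30·log₂(0.30) = 0.5211
−0.09·log₂(0.09) = 0.3127
−0.26·log₂(0.26) = 0.5053
−0.35·log₂(0.35) = 0.5301
Sum ≈ 1.8691 → 1.869 bits.

1.869 bits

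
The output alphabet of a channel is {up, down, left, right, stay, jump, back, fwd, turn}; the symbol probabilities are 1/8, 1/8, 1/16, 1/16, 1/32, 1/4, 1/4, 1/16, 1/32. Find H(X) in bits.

2.8125 bits

Each probability is a power of 1/2, so log₂(1/p) is an integer.
H = Σ p·log₂(1/p) = 1/8·3 + 1/8·3 + 1/16·4 + 1/16·4 + 1/32·5 + 1/4·2 + 1/4·2 + 1/16·4 + 1/32·5 = 2.8125 bits.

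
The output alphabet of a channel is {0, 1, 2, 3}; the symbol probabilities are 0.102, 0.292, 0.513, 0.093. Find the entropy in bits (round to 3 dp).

H = −Σ pᵢ log₂ pᵢ.
−0.102·log₂(0.102) = 0.3359
−0.292·log₂(0.292) = 0.5186
−0.513·log₂(0.513) = 0.4940
−0.093·log₂(0.093) = 0.3187
Sum ≈ 1.6672 → 1.667 bits.

1.667 bits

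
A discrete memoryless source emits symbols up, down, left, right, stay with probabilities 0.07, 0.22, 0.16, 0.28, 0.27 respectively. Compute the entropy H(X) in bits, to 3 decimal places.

2.196 bits

H = −Σ pᵢ log₂ pᵢ.
−0.07·log₂(0.07) = 0.2686
−0.22·log₂(0.22) = 0.4806
−0.16·log₂(0.16) = 0.4230
−0.28·log₂(0.28) = 0.5142
−0.27·log₂(0.27) = 0.5100
Sum ≈ 2.1964 → 2.196 bits.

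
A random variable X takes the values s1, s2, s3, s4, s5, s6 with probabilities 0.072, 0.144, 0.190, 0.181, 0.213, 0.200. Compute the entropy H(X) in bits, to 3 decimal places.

2.517 bits

H = −Σ pᵢ log₂ pᵢ.
−0.072·log₂(0.072) = 0.2733
−0.144·log₂(0.144) = 0.4026
−0.190·log₂(0.190) = 0.4552
−0.181·log₂(0.181) = 0.4463
−0.213·log₂(0.213) = 0.4752
−0.200·log₂(0.200) = 0.4644
Sum ≈ 2.5171 → 2.517 bits.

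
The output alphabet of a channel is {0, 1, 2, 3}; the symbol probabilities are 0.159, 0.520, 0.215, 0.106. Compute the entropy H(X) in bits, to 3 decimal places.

1.732 bits

H = −Σ pᵢ log₂ pᵢ.
−0.159·log₂(0.159) = 0.4218
−0.520·log₂(0.520) = 0.4906
−0.215·log₂(0.215) = 0.4768
−0.106·log₂(0.106) = 0.3432
Sum ≈ 1.7324 → 1.732 bits.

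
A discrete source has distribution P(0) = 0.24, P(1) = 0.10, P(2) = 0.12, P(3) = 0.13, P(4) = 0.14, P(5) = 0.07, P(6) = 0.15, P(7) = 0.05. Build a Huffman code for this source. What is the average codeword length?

Repeatedly combine the two least-probable nodes; the expected code length is the sum of the merged weights.
merge 1/20 + 7/100 → 3/25
merge 1/10 + 3/25 → 11/50
merge 3/25 + 13/100 → 1/4
merge 7/50 + 3/20 → 29/100
merge 11/50 + 6/25 → 23/50
merge 1/4 + 29/100 → 27/50
merge 23/50 + 27/50 → 1
L = 3/25 + 11/50 + 1/4 + 29/100 + 23/50 + 27/50 + 1 = 72/25 = 2.88 bits/symbol.

2.88 bits/symbol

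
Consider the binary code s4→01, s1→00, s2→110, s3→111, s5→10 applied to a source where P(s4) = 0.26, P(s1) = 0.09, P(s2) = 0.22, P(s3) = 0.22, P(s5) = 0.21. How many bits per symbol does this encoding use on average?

L̄ = Σ pᵢ·ℓᵢ = 0.26·2 + 0.09·2 + 0.22·3 + 0.22·3 + 0.21·2 = 2.44 bits/symbol.

2.44 bits/symbol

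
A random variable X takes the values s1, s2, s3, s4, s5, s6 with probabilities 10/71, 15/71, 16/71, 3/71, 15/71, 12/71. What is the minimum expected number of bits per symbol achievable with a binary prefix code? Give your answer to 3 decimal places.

2.535 bits/symbol

Repeatedly combine the two least-probable nodes; the expected code length is the sum of the merged weights.
merge 3/71 + 10/71 → 13/71
merge 12/71 + 13/71 → 25/71
merge 15/71 + 15/71 → 30/71
merge 16/71 + 25/71 → 41/71
merge 30/71 + 41/71 → 1
L = 13/71 + 25/71 + 30/71 + 41/71 + 1 = 180/71 ≈ 2.535 bits/symbol.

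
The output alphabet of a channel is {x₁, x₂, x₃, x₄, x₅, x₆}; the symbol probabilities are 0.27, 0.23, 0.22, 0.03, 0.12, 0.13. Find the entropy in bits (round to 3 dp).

2.380 bits

H = −Σ pᵢ log₂ pᵢ.
−0.27·log₂(0.27) = 0.5100
−0.23·log₂(0.23) = 0.4877
−0.22·log₂(0.22) = 0.4806
−0.03·log₂(0.03) = 0.1518
−0.12·log₂(0.12) = 0.3671
−0.13·log₂(0.13) = 0.3826
Sum ≈ 2.3797 → 2.380 bits.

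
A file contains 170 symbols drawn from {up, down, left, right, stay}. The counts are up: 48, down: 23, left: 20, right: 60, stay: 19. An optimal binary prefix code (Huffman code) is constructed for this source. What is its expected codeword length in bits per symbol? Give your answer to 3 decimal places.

Probabilities are the counts divided by 170.
Repeatedly combine the two least-probable nodes; the expected code length is the sum of the merged weights.
merge 19/170 + 2/17 → 39/170
merge 23/170 + 39/170 → 31/85
merge 24/85 + 6/17 → 54/85
merge 31/85 + 54/85 → 1
L = 39/170 + 31/85 + 54/85 + 1 = 379/170 ≈ 2.229 bits/symbol.

2.229 bits/symbol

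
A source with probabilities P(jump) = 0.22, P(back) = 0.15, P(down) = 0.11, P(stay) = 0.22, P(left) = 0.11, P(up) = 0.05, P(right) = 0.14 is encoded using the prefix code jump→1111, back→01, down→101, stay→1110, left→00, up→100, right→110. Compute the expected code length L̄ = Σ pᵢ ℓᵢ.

L̄ = Σ pᵢ·ℓᵢ = 0.22·4 + 0.15·2 + 0.11·3 + 0.22·4 + 0.11·2 + 0.05·3 + 0.14·3 = 3.18 bits/symbol.

3.18 bits/symbol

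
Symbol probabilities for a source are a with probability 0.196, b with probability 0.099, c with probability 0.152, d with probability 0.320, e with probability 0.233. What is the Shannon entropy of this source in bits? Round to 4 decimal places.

2.2199 bits

H = −Σ pᵢ log₂ pᵢ.
−0.196·log₂(0.196) = 0.4608
−0.099·log₂(0.099) = 0.3303
−0.152·log₂(0.152) = 0.4131
−0.320·log₂(0.320) = 0.5260
−0.233·log₂(0.233) = 0.4897
Sum ≈ 2.2199 → 2.2199 bits.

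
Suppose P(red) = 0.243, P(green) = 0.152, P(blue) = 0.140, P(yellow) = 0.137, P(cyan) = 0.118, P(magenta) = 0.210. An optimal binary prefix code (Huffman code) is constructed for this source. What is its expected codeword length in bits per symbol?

Repeatedly combine the two least-probable nodes; the expected code length is the sum of the merged weights.
merge 59/500 + 137/1000 → 51/200
merge 7/50 + 19/125 → 73/250
merge 21/100 + 243/1000 → 453/1000
merge 51/200 + 73/250 → 547/1000
merge 453/1000 + 547/1000 → 1
L = 51/200 + 73/250 + 453/1000 + 547/1000 + 1 = 2547/1000 = 2.547 bits/symbol.

2.547 bits/symbol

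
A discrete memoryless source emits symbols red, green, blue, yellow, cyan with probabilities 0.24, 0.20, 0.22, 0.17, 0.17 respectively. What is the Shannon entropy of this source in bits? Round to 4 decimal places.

H = −Σ pᵢ log₂ pᵢ.
−0.24·log₂(0.24) = 0.4941
−0.20·log₂(0.20) = 0.4644
−0.22·log₂(0.22) = 0.4806
−0.17·log₂(0.17) = 0.4346
−0.17·log₂(0.17) = 0.4346
Sum ≈ 2.3083 → 2.3083 bits.

2.3083 bits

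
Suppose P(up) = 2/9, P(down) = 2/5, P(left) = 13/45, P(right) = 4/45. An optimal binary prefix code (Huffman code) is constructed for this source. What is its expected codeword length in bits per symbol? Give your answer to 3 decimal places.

1.911 bits/symbol

Repeatedly combine the two least-probable nodes; the expected code length is the sum of the merged weights.
merge 4/45 + 2/9 → 14/45
merge 13/45 + 14/45 → 3/5
merge 2/5 + 3/5 → 1
L = 14/45 + 3/5 + 1 = 86/45 ≈ 1.911 bits/symbol.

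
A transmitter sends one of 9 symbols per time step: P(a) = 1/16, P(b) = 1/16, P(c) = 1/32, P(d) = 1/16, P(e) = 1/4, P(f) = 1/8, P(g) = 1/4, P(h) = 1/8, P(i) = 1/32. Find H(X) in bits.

Each probability is a power of 1/2, so log₂(1/p) is an integer.
H = Σ p·log₂(1/p) = 1/16·4 + 1/16·4 + 1/32·5 + 1/16·4 + 1/4·2 + 1/8·3 + 1/4·2 + 1/8·3 + 1/32·5 = 2.8125 bits.

2.8125 bits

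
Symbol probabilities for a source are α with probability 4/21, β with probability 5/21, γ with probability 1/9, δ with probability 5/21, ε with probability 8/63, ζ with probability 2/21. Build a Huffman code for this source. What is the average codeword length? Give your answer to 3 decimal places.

Repeatedly combine the two least-probable nodes; the expected code length is the sum of the merged weights.
merge 2/21 + 1/9 → 13/63
merge 8/63 + 4/21 → 20/63
merge 13/63 + 5/21 → 4/9
merge 5/21 + 20/63 → 5/9
merge 4/9 + 5/9 → 1
L = 13/63 + 20/63 + 4/9 + 5/9 + 1 = 53/21 ≈ 2.524 bits/symbol.

2.524 bits/symbol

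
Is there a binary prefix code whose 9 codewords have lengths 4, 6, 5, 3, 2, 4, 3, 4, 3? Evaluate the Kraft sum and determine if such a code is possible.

With common denominator 2^6 = 64: Σ 2^(−ℓᵢ) = 4/64 + 1/64 + 2/64 + 8/64 + 16/64 + 4/64 + 8/64 + 4/64 + 8/64 = 55/64 = 0.859375.
Kraft's inequality requires Σ ≤ 1; here Σ = 0.859375 ≤ 1, so such a prefix code exists.

0.859375; yes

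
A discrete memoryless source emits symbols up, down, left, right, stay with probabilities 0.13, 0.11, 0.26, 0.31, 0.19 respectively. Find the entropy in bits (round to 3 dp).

2.217 bits

H = −Σ pᵢ log₂ pᵢ.
−0.13·log₂(0.13) = 0.3826
−0.11·log₂(0.11) = 0.3503
−0.26·log₂(0.26) = 0.5053
−0.31·log₂(0.31) = 0.5238
−0.19·log₂(0.19) = 0.4552
Sum ≈ 2.2172 → 2.217 bits.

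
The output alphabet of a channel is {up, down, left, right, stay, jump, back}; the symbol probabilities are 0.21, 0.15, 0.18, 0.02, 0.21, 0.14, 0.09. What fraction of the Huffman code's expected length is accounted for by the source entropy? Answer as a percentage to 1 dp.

97.6%

Entropy H = −Σ p log₂ p ≈ 2.6241 bits.
Huffman merges: 1/50+9/100→11/100; 11/100+7/50→1/4; 3/20+9/50→33/100; 21/100+21/100→21/50; 1/4+33/100→29/50; 21/50+29/50→1. L = 269/100 ≈ 2.6900.
Efficiency = H/L = 2.6241/2.6900 = 97.6%.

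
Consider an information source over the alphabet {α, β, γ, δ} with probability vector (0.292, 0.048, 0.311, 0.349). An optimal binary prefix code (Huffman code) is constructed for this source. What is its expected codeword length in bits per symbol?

Repeatedly combine the two least-probable nodes; the expected code length is the sum of the merged weights.
merge 6/125 + 73/250 → 17/50
merge 311/1000 + 17/50 → 651/1000
merge 349/1000 + 651/1000 → 1
L = 17/50 + 651/1000 + 1 = 1991/1000 = 1.991 bits/symbol.

1.991 bits/symbol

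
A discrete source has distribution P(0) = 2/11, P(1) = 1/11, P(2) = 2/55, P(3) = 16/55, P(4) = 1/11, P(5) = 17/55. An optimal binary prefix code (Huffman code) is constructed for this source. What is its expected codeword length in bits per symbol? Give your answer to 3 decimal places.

2.345 bits/symbol

Repeatedly combine the two least-probable nodes; the expected code length is the sum of the merged weights.
merge 2/55 + 1/11 → 7/55
merge 1/11 + 7/55 → 12/55
merge 2/11 + 12/55 → 2/5
merge 16/55 + 17/55 → 3/5
merge 2/5 + 3/5 → 1
L = 7/55 + 12/55 + 2/5 + 3/5 + 1 = 129/55 ≈ 2.345 bits/symbol.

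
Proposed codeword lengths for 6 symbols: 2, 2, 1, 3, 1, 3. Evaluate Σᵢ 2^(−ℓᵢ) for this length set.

With common denominator 2^3 = 8: Σ 2^(−ℓᵢ) = 2/8 + 2/8 + 4/8 + 1/8 + 4/8 + 1/8 = 14/8 = 1.75.

1.75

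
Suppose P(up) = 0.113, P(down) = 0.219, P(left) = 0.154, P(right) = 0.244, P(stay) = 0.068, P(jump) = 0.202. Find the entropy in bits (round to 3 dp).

H = −Σ pᵢ log₂ pᵢ.
−0.113·log₂(0.113) = 0.3555
−0.219·log₂(0.219) = 0.4798
−0.154·log₂(0.154) = 0.4156
−0.244·log₂(0.244) = 0.4966
−0.068·log₂(0.068) = 0.2637
−0.202·log₂(0.202) = 0.4661
Sum ≈ 2.4773 → 2.477 bits.

2.477 bits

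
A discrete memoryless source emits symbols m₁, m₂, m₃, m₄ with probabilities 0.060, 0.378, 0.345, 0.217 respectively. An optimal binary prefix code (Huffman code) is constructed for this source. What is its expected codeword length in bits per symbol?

1.899 bits/symbol

Repeatedly combine the two least-probable nodes; the expected code length is the sum of the merged weights.
merge 3/50 + 217/1000 → 277/1000
merge 277/1000 + 69/200 → 311/500
merge 189/500 + 311/500 → 1
L = 277/1000 + 311/500 + 1 = 1899/1000 = 1.899 bits/symbol.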